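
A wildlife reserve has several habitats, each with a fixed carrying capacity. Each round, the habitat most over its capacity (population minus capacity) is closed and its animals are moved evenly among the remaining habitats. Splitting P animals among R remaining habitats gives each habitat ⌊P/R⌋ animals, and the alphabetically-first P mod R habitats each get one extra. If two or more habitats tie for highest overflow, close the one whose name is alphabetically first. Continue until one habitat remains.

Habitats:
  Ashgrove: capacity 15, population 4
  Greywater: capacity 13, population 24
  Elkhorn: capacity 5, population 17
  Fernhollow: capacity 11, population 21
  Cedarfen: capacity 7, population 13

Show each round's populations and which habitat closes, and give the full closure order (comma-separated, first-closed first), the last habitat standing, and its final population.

Round 1: Ashgrove=4 Cedarfen=13 Elkhorn=17 Fernhollow=21 Greywater=24 → close Elkhorn (overflow 12)
  17÷4 = 4 each, +1 to first 1
Round 2: Ashgrove=9 Cedarfen=17 Fernhollow=25 Greywater=28 → close Greywater (overflow 15)
  28÷3 = 9 each, +1 to first 1
Round 3: Ashgrove=19 Cedarfen=26 Fernhollow=34 → close Fernhollow (overflow 23)
  34÷2 = 17 each, +1 to first 0
Round 4: Ashgrove=36 Cedarfen=43 → close Cedarfen (overflow 36)
  43÷1 = 43 each, +1 to first 0

Closure order: Elkhorn, Greywater, Fernhollow, Cedarfen
Last habitat: Ashgrove with 79 animals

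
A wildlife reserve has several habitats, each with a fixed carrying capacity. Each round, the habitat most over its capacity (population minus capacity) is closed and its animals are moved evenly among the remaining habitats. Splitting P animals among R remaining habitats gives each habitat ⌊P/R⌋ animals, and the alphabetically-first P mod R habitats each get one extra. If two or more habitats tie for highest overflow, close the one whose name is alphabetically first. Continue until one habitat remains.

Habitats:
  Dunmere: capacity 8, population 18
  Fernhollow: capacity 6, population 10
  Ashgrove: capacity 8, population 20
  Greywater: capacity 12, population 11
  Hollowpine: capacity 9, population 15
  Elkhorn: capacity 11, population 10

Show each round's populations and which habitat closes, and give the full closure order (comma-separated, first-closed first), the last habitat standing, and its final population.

Round 1: Ashgrove=20 Dunmere=18 Elkhorn=10 Fernhollow=10 Greywater=11 Hollowpine=15 → close Ashgrove (overflow 12)
  20÷5 = 4 each, +1 to first 0
Round 2: Dunmere=22 Elkhorn=14 Fernhollow=14 Greywater=15 Hollowpine=19 → close Dunmere (overflow 14)
  22÷4 = 5 each, +1 to first 2
Round 3: Elkhorn=20 Fernhollow=20 Greywater=20 Hollowpine=24 → close Hollowpine (overflow 15)
  24÷3 = 8 each, +1 to first 0
Round 4: Elkhorn=28 Fernhollow=28 Greywater=28 → close Fernhollow (overflow 22)
  28÷2 = 14 each, +1 to first 0
Round 5: Elkhorn=42 Greywater=42 → close Elkhorn (overflow 31)
  42÷1 = 42 each, +1 to first 0

Closure order: Ashgrove, Dunmere, Hollowpine, Fernhollow, Elkhorn
Last habitat: Greywater with 84 animals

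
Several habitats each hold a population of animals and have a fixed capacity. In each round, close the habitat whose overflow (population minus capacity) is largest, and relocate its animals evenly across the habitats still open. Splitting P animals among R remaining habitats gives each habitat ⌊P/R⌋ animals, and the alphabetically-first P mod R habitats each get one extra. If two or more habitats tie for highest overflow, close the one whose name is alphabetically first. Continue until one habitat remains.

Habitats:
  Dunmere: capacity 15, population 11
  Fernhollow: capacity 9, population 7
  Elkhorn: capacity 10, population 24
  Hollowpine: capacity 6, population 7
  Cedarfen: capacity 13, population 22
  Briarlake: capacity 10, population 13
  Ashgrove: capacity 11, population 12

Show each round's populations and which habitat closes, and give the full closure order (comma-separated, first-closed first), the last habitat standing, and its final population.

Round 1: Ashgrove=12 Briarlake=13 Cedarfen=22 Dunmere=11 Elkhorn=24 Fernhollow=7 Hollowpine=7 → close Elkhorn (overflow 14)
  24÷6 = 4 each, +1 to first 0
Round 2: Ashgrove=16 Briarlake=17 Cedarfen=26 Dunmere=15 Fernhollow=11 Hollowpine=11 → close Cedarfen (overflow 13)
  26÷5 = 5 each, +1 to first 1
Round 3: Ashgrove=22 Briarlake=22 Dunmere=20 Fernhollow=16 Hollowpine=16 → close Briarlake (overflow 12)
  22÷4 = 5 each, +1 to first 2
Round 4: Ashgrove=28 Dunmere=26 Fernhollow=21 Hollowpine=21 → close Ashgrove (overflow 17)
  28÷3 = 9 each, +1 to first 1
Round 5: Dunmere=36 Fernhollow=30 Hollowpine=30 → close Hollowpine (overflow 24)
  30÷2 = 15 each, +1 to first 0
Round 6: Dunmere=51 Fernhollow=45 → close Dunmere (overflow 36)
  51÷1 = 51 each, +1 to first 0

Closure order: Elkhorn, Cedarfen, Briarlake, Ashgrove, Hollowpine, Dunmere
Last habitat: Fernhollow with 96 animals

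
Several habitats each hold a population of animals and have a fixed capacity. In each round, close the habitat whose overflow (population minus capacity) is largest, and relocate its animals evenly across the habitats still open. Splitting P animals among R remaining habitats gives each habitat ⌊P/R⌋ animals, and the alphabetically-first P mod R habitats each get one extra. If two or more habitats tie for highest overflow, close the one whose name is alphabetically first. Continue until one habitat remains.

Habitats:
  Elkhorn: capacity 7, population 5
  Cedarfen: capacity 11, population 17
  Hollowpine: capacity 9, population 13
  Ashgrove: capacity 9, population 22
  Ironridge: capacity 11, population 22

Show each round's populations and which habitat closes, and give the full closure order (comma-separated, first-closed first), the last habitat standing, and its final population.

Round 1: Ashgrove=22 Cedarfen=17 Elkhorn=5 Hollowpine=13 Ironridge=22 → close Ashgrove (overflow 13)
  22÷4 = 5 each, +1 to first 2
Round 2: Cedarfen=23 Elkhorn=11 Hollowpine=18 Ironridge=27 → close Ironridge (overflow 16)
  27÷3 = 9 each, +1 to first 0
Round 3: Cedarfen=32 Elkhorn=20 Hollowpine=27 → close Cedarfen (overflow 21)
  32÷2 = 16 each, +1 to first 0
Round 4: Elkhorn=36 Hollowpine=43 → close Hollowpine (overflow 34)
  43÷1 = 43 each, +1 to first 0

Closure order: Ashgrove, Ironridge, Cedarfen, Hollowpine
Last habitat: Elkhorn with 79 animals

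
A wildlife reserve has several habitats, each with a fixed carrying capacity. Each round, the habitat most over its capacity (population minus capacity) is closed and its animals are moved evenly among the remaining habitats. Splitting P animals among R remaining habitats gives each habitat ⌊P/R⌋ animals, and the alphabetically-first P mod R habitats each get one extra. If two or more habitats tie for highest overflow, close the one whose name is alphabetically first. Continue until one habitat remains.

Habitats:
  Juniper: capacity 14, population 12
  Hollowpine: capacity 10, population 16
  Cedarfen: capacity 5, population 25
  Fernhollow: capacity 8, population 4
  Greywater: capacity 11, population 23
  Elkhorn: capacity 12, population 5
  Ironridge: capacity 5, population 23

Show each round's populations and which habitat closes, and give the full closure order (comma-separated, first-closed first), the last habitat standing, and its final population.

Round 1: Cedarfen=25 Elkhorn=5 Fernhollow=4 Greywater=23 Hollowpine=16 Ironridge=23 Juniper=12 → close Cedarfen (overflow 20)
  25÷6 = 4 each, +1 to first 1
Round 2: Elkhorn=10 Fernhollow=8 Greywater=27 Hollowpine=20 Ironridge=27 Juniper=16 → close Ironridge (overflow 22)
  27÷5 = 5 each, +1 to first 2
Round 3: Elkhorn=16 Fernhollow=14 Greywater=32 Hollowpine=25 Juniper=21 → close Greywater (overflow 21)
  32÷4 = 8 each, +1 to first 0
Round 4: Elkhorn=24 Fernhollow=22 Hollowpine=33 Juniper=29 → close Hollowpine (overflow 23)
  33÷3 = 11 each, +1 to first 0
Round 5: Elkhorn=35 Fernhollow=33 Juniper=40 → close Juniper (overflow 26)
  40÷2 = 20 each, +1 to first 0
Round 6: Elkhorn=55 Fernhollow=53 → close Fernhollow (overflow 45)
  53÷1 = 53 each, +1 to first 0

Closure order: Cedarfen, Ironridge, Greywater, Hollowpine, Juniper, Fernhollow
Last habitat: Elkhorn with 108 animals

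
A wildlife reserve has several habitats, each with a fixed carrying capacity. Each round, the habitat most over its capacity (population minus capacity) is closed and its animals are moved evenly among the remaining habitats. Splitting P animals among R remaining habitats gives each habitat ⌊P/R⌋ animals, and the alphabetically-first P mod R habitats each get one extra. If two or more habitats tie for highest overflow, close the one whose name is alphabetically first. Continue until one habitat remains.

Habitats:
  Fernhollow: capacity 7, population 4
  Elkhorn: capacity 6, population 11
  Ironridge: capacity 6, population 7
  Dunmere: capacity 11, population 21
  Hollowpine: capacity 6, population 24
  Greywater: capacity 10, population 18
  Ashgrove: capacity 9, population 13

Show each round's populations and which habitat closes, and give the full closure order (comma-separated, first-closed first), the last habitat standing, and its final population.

Closure order: Hollowpine, Dunmere, Greywater, Elkhorn, Ashgrove, Ironridge
Last habitat: Fernhollow with 98 animals

Round 1: Ashgrove=13 Dunmere=21 Elkhorn=11 Fernhollow=4 Greywater=18 Hollowpine=24 Ironridge=7 → close Hollowpine (overflow 18)
  24÷6 = 4 each, +1 to first 0
Round 2: Ashgrove=17 Dunmere=25 Elkhorn=15 Fernhollow=8 Greywater=22 Ironridge=11 → close Dunmere (overflow 14)
  25÷5 = 5 each, +1 to first 0
Round 3: Ashgrove=22 Elkhorn=20 Fernhollow=13 Greywater=27 Ironridge=16 → close Greywater (overflow 17)
  27÷4 = 6 each, +1 to first 3
Round 4: Ashgrove=29 Elkhorn=27 Fernhollow=20 Ironridge=22 → close Elkhorn (overflow 21)
  27÷3 = 9 each, +1 to first 0
Round 5: Ashgrove=38 Fernhollow=29 Ironridge=31 → close Ashgrove (overflow 29)
  38÷2 = 19 each, +1 to first 0
Round 6: Fernhollow=48 Ironridge=50 → close Ironridge (overflow 44)
  50÷1 = 50 each, +1 to first 0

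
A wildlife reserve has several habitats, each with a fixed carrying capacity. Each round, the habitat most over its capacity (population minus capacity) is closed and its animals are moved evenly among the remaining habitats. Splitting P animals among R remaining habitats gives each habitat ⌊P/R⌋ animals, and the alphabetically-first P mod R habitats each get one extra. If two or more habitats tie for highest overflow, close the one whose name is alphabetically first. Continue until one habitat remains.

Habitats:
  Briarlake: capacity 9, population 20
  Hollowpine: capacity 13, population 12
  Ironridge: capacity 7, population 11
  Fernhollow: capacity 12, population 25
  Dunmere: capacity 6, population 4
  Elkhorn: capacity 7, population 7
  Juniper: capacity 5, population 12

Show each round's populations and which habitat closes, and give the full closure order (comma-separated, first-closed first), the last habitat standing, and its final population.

Closure order: Fernhollow, Briarlake, Juniper, Ironridge, Dunmere, Elkhorn
Last habitat: Hollowpine with 91 animals

Round 1: Briarlake=20 Dunmere=4 Elkhorn=7 Fernhollow=25 Hollowpine=12 Ironridge=11 Juniper=12 → close Fernhollow (overflow 13)
  25÷6 = 4 each, +1 to first 1
Round 2: Briarlake=25 Dunmere=8 Elkhorn=11 Hollowpine=16 Ironridge=15 Juniper=16 → close Briarlake (overflow 16)
  25÷5 = 5 each, +1 to first 0
Round 3: Dunmere=13 Elkhorn=16 Hollowpine=21 Ironridge=20 Juniper=21 → close Juniper (overflow 16)
  21÷4 = 5 each, +1 to first 1
Round 4: Dunmere=19 Elkhorn=21 Hollowpine=26 Ironridge=25 → close Ironridge (overflow 18)
  25÷3 = 8 each, +1 to first 1
Round 5: Dunmere=28 Elkhorn=29 Hollowpine=34 → close Dunmere (overflow 22)
  28÷2 = 14 each, +1 to first 0
Round 6: Elkhorn=43 Hollowpine=48 → close Elkhorn (overflow 36)
  43÷1 = 43 each, +1 to first 0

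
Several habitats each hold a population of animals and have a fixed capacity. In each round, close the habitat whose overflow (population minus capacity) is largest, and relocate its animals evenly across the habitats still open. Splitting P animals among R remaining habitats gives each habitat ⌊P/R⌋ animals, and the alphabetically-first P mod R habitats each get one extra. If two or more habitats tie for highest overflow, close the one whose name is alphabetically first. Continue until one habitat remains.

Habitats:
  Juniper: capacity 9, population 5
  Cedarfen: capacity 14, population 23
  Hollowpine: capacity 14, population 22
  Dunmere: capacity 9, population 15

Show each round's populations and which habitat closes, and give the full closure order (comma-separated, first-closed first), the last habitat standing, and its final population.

Closure order: Cedarfen, Hollowpine, Dunmere
Last habitat: Juniper with 65 animals

Round 1: Cedarfen=23 Dunmere=15 Hollowpine=22 Juniper=5 → close Cedarfen (overflow 9)
  23÷3 = 7 each, +1 to first 2
Round 2: Dunmere=23 Hollowpine=30 Juniper=12 → close Hollowpine (overflow 16)
  30÷2 = 15 each, +1 to first 0
Round 3: Dunmere=38 Juniper=27 → close Dunmere (overflow 29)
  38÷1 = 38 each, +1 to first 0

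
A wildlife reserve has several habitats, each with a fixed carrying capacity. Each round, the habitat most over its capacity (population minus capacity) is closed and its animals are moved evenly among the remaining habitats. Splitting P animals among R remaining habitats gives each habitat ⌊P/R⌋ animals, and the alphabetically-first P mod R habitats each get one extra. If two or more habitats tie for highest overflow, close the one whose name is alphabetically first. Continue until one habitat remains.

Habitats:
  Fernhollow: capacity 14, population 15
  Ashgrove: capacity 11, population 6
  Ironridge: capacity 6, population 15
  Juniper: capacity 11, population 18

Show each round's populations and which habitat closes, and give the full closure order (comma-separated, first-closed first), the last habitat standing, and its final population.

Round 1: Ashgrove=6 Fernhollow=15 Ironridge=15 Juniper=18 → close Ironridge (overflow 9)
  15÷3 = 5 each, +1 to first 0
Round 2: Ashgrove=11 Fernhollow=20 Juniper=23 → close Juniper (overflow 12)
  23÷2 = 11 each, +1 to first 1
Round 3: Ashgrove=23 Fernhollow=31 → close Fernhollow (overflow 17)
  31÷1 = 31 each, +1 to first 0

Closure order: Ironridge, Juniper, Fernhollow
Last habitat: Ashgrove with 54 animals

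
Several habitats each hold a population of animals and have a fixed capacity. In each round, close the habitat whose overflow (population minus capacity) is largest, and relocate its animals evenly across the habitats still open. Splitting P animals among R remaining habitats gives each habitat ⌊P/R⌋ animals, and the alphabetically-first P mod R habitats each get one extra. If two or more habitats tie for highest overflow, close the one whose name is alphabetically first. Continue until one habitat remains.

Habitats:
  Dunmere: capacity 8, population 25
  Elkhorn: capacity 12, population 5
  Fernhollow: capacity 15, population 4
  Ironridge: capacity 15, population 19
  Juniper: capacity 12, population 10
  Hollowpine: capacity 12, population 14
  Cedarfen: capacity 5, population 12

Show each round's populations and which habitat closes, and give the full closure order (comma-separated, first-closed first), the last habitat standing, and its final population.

Closure order: Dunmere, Cedarfen, Ironridge, Hollowpine, Juniper, Elkhorn
Last habitat: Fernhollow with 89 animals

Round 1: Cedarfen=12 Dunmere=25 Elkhorn=5 Fernhollow=4 Hollowpine=14 Ironridge=19 Juniper=10 → close Dunmere (overflow 17)
  25÷6 = 4 each, +1 to first 1
Round 2: Cedarfen=17 Elkhorn=9 Fernhollow=8 Hollowpine=18 Ironridge=23 Juniper=14 → close Cedarfen (overflow 12)
  17÷5 = 3 each, +1 to first 2
Round 3: Elkhorn=13 Fernhollow=12 Hollowpine=21 Ironridge=26 Juniper=17 → close Ironridge (overflow 11)
  26÷4 = 6 each, +1 to first 2
Round 4: Elkhorn=20 Fernhollow=19 Hollowpine=27 Juniper=23 → close Hollowpine (overflow 15)
  27÷3 = 9 each, +1 to first 0
Round 5: Elkhorn=29 Fernhollow=28 Juniper=32 → close Juniper (overflow 20)
  32÷2 = 16 each, +1 to first 0
Round 6: Elkhorn=45 Fernhollow=44 → close Elkhorn (overflow 33)
  45÷1 = 45 each, +1 to first 0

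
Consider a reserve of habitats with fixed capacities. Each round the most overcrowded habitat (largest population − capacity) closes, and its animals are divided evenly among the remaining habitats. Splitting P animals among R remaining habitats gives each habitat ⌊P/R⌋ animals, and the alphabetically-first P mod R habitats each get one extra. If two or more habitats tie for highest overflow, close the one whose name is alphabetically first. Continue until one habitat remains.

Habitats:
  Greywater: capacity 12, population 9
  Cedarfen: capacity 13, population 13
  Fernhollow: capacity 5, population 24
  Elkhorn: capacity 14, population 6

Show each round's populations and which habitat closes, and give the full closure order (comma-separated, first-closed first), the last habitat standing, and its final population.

Closure order: Fernhollow, Cedarfen, Greywater
Last habitat: Elkhorn with 52 animals

Round 1: Cedarfen=13 Elkhorn=6 Fernhollow=24 Greywater=9 → close Fernhollow (overflow 19)
  24÷3 = 8 each, +1 to first 0
Round 2: Cedarfen=21 Elkhorn=14 Greywater=17 → close Cedarfen (overflow 8)
  21÷2 = 10 each, +1 to first 1
Round 3: Elkhorn=25 Greywater=27 → close Greywater (overflow 15)
  27÷1 = 27 each, +1 to first 0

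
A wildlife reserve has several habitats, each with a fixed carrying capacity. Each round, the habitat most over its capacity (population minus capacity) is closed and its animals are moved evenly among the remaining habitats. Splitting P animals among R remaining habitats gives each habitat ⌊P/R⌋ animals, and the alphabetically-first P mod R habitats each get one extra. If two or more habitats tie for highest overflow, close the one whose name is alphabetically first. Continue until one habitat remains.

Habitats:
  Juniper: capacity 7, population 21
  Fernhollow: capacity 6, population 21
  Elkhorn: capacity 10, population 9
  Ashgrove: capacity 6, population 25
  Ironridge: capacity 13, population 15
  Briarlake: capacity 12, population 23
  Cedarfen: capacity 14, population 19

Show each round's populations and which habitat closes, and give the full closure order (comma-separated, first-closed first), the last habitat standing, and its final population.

Closure order: Ashgrove, Fernhollow, Juniper, Briarlake, Cedarfen, Ironridge
Last habitat: Elkhorn with 133 animals

Round 1: Ashgrove=25 Briarlake=23 Cedarfen=19 Elkhorn=9 Fernhollow=21 Ironridge=15 Juniper=21 → close Ashgrove (overflow 19)
  25÷6 = 4 each, +1 to first 1
Round 2: Briarlake=28 Cedarfen=23 Elkhorn=13 Fernhollow=25 Ironridge=19 Juniper=25 → close Fernhollow (overflow 19)
  25÷5 = 5 each, +1 to first 0
Round 3: Briarlake=33 Cedarfen=28 Elkhorn=18 Ironridge=24 Juniper=30 → close Juniper (overflow 23)
  30÷4 = 7 each, +1 to first 2
Round 4: Briarlake=41 Cedarfen=36 Elkhorn=25 Ironridge=31 → close Briarlake (overflow 29)
  41÷3 = 13 each, +1 to first 2
Round 5: Cedarfen=50 Elkhorn=39 Ironridge=44 → close Cedarfen (overflow 36)
  50÷2 = 25 each, +1 to first 0
Round 6: Elkhorn=64 Ironridge=69 → close Ironridge (overflow 56)
  69÷1 = 69 each, +1 to first 0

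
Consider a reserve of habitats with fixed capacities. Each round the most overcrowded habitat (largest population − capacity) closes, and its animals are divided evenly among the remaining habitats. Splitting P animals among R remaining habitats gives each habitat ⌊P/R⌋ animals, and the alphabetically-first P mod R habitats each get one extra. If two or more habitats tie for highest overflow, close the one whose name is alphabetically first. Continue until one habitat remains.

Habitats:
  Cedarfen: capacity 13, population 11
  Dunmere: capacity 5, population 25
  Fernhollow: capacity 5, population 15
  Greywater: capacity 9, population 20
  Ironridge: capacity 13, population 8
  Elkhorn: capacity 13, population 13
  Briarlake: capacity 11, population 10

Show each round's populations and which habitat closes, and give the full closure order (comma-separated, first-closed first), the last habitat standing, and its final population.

Closure order: Dunmere, Greywater, Fernhollow, Briarlake, Elkhorn, Cedarfen
Last habitat: Ironridge with 102 animals

Round 1: Briarlake=10 Cedarfen=11 Dunmere=25 Elkhorn=13 Fernhollow=15 Greywater=20 Ironridge=8 → close Dunmere (overflow 20)
  25÷6 = 4 each, +1 to first 1
Round 2: Briarlake=15 Cedarfen=15 Elkhorn=17 Fernhollow=19 Greywater=24 Ironridge=12 → close Greywater (overflow 15)
  24÷5 = 4 each, +1 to first 4
Round 3: Briarlake=20 Cedarfen=20 Elkhorn=22 Fernhollow=24 Ironridge=16 → close Fernhollow (overflow 19)
  24÷4 = 6 each, +1 to first 0
Round 4: Briarlake=26 Cedarfen=26 Elkhorn=28 Ironridge=22 → close Briarlake (overflow 15)
  26÷3 = 8 each, +1 to first 2
Round 5: Cedarfen=35 Elkhorn=37 Ironridge=30 → close Elkhorn (overflow 24)
  37÷2 = 18 each, +1 to first 1
Round 6: Cedarfen=54 Ironridge=48 → close Cedarfen (overflow 41)
  54÷1 = 54 each, +1 to first 0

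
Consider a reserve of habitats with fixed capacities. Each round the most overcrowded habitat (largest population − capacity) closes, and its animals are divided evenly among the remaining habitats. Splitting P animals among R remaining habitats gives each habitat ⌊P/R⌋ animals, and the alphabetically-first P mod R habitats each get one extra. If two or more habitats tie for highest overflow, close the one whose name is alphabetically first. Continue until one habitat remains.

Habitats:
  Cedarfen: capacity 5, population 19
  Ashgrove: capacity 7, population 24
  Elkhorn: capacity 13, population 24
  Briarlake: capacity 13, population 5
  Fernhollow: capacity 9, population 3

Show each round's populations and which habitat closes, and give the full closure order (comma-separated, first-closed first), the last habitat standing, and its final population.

Round 1: Ashgrove=24 Briarlake=5 Cedarfen=19 Elkhorn=24 Fernhollow=3 → close Ashgrove (overflow 17)
  24÷4 = 6 each, +1 to first 0
Round 2: Briarlake=11 Cedarfen=25 Elkhorn=30 Fernhollow=9 → close Cedarfen (overflow 20)
  25÷3 = 8 each, +1 to first 1
Round 3: Briarlake=20 Elkhorn=38 Fernhollow=17 → close Elkhorn (overflow 25)
  38÷2 = 19 each, +1 to first 0
Round 4: Briarlake=39 Fernhollow=36 → close Fernhollow (overflow 27)
  36÷1 = 36 each, +1 to first 0

Closure order: Ashgrove, Cedarfen, Elkhorn, Fernhollow
Last habitat: Briarlake with 75 animals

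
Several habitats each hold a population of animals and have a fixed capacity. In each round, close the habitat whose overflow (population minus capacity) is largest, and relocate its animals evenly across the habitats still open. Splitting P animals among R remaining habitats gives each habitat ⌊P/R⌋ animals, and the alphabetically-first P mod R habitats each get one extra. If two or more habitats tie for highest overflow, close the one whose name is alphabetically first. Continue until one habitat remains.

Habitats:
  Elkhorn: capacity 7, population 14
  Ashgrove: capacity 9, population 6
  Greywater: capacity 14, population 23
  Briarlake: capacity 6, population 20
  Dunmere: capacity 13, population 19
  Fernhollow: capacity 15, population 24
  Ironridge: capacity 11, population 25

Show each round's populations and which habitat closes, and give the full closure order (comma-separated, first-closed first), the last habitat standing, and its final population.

Round 1: Ashgrove=6 Briarlake=20 Dunmere=19 Elkhorn=14 Fernhollow=24 Greywater=23 Ironridge=25 → close Briarlake (overflow 14)
  20÷6 = 3 each, +1 to first 2
Round 2: Ashgrove=10 Dunmere=23 Elkhorn=17 Fernhollow=27 Greywater=26 Ironridge=28 → close Ironridge (overflow 17)
  28÷5 = 5 each, +1 to first 3
Round 3: Ashgrove=16 Dunmere=29 Elkhorn=23 Fernhollow=32 Greywater=31 → close Fernhollow (overflow 17)
  32÷4 = 8 each, +1 to first 0
Round 4: Ashgrove=24 Dunmere=37 Elkhorn=31 Greywater=39 → close Greywater (overflow 25)
  39÷3 = 13 each, +1 to first 0
Round 5: Ashgrove=37 Dunmere=50 Elkhorn=44 → close Dunmere (overflow 37)
  50÷2 = 25 each, +1 to first 0
Round 6: Ashgrove=62 Elkhorn=69 → close Elkhorn (overflow 62)
  69÷1 = 69 each, +1 to first 0

Closure order: Briarlake, Ironridge, Fernhollow, Greywater, Dunmere, Elkhorn
Last habitat: Ashgrove with 131 animals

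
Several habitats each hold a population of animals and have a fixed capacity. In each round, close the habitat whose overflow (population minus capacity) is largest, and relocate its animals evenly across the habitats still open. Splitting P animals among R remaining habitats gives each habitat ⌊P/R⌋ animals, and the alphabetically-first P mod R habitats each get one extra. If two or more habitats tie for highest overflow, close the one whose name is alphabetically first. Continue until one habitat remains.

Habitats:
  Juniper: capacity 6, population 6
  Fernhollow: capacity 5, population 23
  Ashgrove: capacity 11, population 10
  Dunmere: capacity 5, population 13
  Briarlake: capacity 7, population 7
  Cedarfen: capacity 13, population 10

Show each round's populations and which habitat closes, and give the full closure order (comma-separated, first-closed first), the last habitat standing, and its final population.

Round 1: Ashgrove=10 Briarlake=7 Cedarfen=10 Dunmere=13 Fernhollow=23 Juniper=6 → close Fernhollow (overflow 18)
  23÷5 = 4 each, +1 to first 3
Round 2: Ashgrove=15 Briarlake=12 Cedarfen=15 Dunmere=17 Juniper=10 → close Dunmere (overflow 12)
  17÷4 = 4 each, +1 to first 1
Round 3: Ashgrove=20 Briarlake=16 Cedarfen=19 Juniper=14 → close Ashgrove (overflow 9)
  20÷3 = 6 each, +1 to first 2
Round 4: Briarlake=23 Cedarfen=26 Juniper=20 → close Briarlake (overflow 16)
  23÷2 = 11 each, +1 to first 1
Round 5: Cedarfen=38 Juniper=31 → close Cedarfen (overflow 25)
  38÷1 = 38 each, +1 to first 0

Closure order: Fernhollow, Dunmere, Ashgrove, Briarlake, Cedarfen
Last habitat: Juniper with 69 animals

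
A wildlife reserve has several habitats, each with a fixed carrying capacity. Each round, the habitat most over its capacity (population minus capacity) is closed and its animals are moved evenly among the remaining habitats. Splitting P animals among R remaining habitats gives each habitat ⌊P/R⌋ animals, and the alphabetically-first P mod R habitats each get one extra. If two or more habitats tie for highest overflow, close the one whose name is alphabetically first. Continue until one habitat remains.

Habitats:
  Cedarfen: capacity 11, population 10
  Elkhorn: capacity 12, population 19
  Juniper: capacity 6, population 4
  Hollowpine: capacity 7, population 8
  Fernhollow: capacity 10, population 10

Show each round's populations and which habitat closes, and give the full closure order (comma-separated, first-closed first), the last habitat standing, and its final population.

Round 1: Cedarfen=10 Elkhorn=19 Fernhollow=10 Hollowpine=8 Juniper=4 → close Elkhorn (overflow 7)
  19÷4 = 4 each, +1 to first 3
Round 2: Cedarfen=15 Fernhollow=15 Hollowpine=13 Juniper=8 → close Hollowpine (overflow 6)
  13÷3 = 4 each, +1 to first 1
Round 3: Cedarfen=20 Fernhollow=19 Juniper=12 → close Cedarfen (overflow 9)
  20÷2 = 10 each, +1 to first 0
Round 4: Fernhollow=29 Juniper=22 → close Fernhollow (overflow 19)
  29÷1 = 29 each, +1 to first 0

Closure order: Elkhorn, Hollowpine, Cedarfen, Fernhollow
Last habitat: Juniper with 51 animals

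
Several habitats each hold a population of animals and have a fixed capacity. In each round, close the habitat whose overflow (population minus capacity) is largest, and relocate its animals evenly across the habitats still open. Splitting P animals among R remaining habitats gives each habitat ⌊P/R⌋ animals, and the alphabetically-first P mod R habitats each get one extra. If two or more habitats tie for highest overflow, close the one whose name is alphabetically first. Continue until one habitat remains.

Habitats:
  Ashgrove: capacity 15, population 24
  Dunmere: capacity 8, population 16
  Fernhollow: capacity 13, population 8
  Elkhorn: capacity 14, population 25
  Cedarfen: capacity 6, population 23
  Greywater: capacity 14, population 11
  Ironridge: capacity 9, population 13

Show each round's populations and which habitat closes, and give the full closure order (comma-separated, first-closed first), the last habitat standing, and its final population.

Round 1: Ashgrove=24 Cedarfen=23 Dunmere=16 Elkhorn=25 Fernhollow=8 Greywater=11 Ironridge=13 → close Cedarfen (overflow 17)
  23÷6 = 3 each, +1 to first 5
Round 2: Ashgrove=28 Dunmere=20 Elkhorn=29 Fernhollow=12 Greywater=15 Ironridge=16 → close Elkhorn (overflow 15)
  29÷5 = 5 each, +1 to first 4
Round 3: Ashgrove=34 Dunmere=26 Fernhollow=18 Greywater=21 Ironridge=21 → close Ashgrove (overflow 19)
  34÷4 = 8 each, +1 to first 2
Round 4: Dunmere=35 Fernhollow=27 Greywater=29 Ironridge=29 → close Dunmere (overflow 27)
  35÷3 = 11 each, +1 to first 2
Round 5: Fernhollow=39 Greywater=41 Ironridge=40 → close Ironridge (overflow 31)
  40÷2 = 20 each, +1 to first 0
Round 6: Fernhollow=59 Greywater=61 → close Greywater (overflow 47)
  61÷1 = 61 each, +1 to first 0

Closure order: Cedarfen, Elkhorn, Ashgrove, Dunmere, Ironridge, Greywater
Last habitat: Fernhollow with 120 animals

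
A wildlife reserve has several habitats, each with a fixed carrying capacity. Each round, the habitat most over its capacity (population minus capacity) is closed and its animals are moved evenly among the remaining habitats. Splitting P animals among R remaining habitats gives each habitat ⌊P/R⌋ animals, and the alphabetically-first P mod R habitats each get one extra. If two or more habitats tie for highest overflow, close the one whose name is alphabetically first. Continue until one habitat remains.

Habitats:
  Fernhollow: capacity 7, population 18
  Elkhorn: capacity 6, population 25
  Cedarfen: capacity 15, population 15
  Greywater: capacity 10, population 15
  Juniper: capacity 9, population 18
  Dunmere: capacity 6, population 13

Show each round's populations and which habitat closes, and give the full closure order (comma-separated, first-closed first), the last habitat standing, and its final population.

Closure order: Elkhorn, Fernhollow, Juniper, Dunmere, Greywater
Last habitat: Cedarfen with 104 animals

Round 1: Cedarfen=15 Dunmere=13 Elkhorn=25 Fernhollow=18 Greywater=15 Juniper=18 → close Elkhorn (overflow 19)
  25÷5 = 5 each, +1 to first 0
Round 2: Cedarfen=20 Dunmere=18 Fernhollow=23 Greywater=20 Juniper=23 → close Fernhollow (overflow 16)
  23÷4 = 5 each, +1 to first 3
Round 3: Cedarfen=26 Dunmere=24 Greywater=26 Juniper=28 → close Juniper (overflow 19)
  28÷3 = 9 each, +1 to first 1
Round 4: Cedarfen=36 Dunmere=33 Greywater=35 → close Dunmere (overflow 27)
  33÷2 = 16 each, +1 to first 1
Round 5: Cedarfen=53 Greywater=51 → close Greywater (overflow 41)
  51÷1 = 51 each, +1 to first 0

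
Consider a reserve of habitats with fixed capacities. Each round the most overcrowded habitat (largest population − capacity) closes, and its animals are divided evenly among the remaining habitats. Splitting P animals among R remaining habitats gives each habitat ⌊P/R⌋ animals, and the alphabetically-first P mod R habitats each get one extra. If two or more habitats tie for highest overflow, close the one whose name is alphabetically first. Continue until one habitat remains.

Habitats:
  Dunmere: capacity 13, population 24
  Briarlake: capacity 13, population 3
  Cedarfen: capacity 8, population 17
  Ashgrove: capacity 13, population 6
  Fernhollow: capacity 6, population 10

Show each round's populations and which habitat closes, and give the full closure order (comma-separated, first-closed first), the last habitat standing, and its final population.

Round 1: Ashgrove=6 Briarlake=3 Cedarfen=17 Dunmere=24 Fernhollow=10 → close Dunmere (overflow 11)
  24÷4 = 6 each, +1 to first 0
Round 2: Ashgrove=12 Briarlake=9 Cedarfen=23 Fernhollow=16 → close Cedarfen (overflow 15)
  23÷3 = 7 each, +1 to first 2
Round 3: Ashgrove=20 Briarlake=17 Fernhollow=23 → close Fernhollow (overflow 17)
  23÷2 = 11 each, +1 to first 1
Round 4: Ashgrove=32 Briarlake=28 → close Ashgrove (overflow 19)
  32÷1 = 32 each, +1 to first 0

Closure order: Dunmere, Cedarfen, Fernhollow, Ashgrove
Last habitat: Briarlake with 60 animals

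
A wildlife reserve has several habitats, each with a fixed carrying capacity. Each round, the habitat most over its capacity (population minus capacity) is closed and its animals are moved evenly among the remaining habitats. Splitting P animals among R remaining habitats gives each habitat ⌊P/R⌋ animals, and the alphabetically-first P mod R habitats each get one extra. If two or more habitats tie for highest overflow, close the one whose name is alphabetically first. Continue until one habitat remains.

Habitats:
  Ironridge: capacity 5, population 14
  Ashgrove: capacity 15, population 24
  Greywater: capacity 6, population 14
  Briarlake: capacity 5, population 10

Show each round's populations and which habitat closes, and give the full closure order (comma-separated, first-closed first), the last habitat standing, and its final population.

Closure order: Ashgrove, Ironridge, Greywater
Last habitat: Briarlake with 62 animals

Round 1: Ashgrove=24 Briarlake=10 Greywater=14 Ironridge=14 → close Ashgrove (overflow 9)
  24÷3 = 8 each, +1 to first 0
Round 2: Briarlake=18 Greywater=22 Ironridge=22 → close Ironridge (overflow 17)
  22÷2 = 11 each, +1 to first 0
Round 3: Briarlake=29 Greywater=33 → close Greywater (overflow 27)
  33÷1 = 33 each, +1 to first 0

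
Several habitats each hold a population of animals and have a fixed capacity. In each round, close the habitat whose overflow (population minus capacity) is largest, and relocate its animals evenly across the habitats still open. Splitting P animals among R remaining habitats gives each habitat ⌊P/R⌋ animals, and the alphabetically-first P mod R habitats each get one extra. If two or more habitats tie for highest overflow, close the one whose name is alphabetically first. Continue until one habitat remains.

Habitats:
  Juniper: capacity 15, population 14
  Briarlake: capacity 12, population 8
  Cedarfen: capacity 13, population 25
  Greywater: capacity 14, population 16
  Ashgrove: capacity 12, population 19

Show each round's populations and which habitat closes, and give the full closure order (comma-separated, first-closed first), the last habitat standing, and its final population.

Round 1: Ashgrove=19 Briarlake=8 Cedarfen=25 Greywater=16 Juniper=14 → close Cedarfen (overflow 12)
  25÷4 = 6 each, +1 to first 1
Round 2: Ashgrove=26 Briarlake=14 Greywater=22 Juniper=20 → close Ashgrove (overflow 14)
  26÷3 = 8 each, +1 to first 2
Round 3: Briarlake=23 Greywater=31 Juniper=28 → close Greywater (overflow 17)
  31÷2 = 15 each, +1 to first 1
Round 4: Briarlake=39 Juniper=43 → close Juniper (overflow 28)
  43÷1 = 43 each, +1 to first 0

Closure order: Cedarfen, Ashgrove, Greywater, Juniper
Last habitat: Briarlake with 82 animals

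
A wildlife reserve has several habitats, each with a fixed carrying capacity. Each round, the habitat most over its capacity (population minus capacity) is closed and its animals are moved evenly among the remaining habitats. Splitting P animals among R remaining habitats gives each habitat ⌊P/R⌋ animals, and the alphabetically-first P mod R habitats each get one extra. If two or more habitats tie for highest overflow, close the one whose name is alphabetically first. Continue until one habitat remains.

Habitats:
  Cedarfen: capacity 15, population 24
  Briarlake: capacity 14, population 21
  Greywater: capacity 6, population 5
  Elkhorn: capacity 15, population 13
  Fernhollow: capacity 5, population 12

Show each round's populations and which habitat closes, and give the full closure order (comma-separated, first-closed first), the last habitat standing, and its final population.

Round 1: Briarlake=21 Cedarfen=24 Elkhorn=13 Fernhollow=12 Greywater=5 → close Cedarfen (overflow 9)
  24÷4 = 6 each, +1 to first 0
Round 2: Briarlake=27 Elkhorn=19 Fernhollow=18 Greywater=11 → close Briarlake (overflow 13)
  27÷3 = 9 each, +1 to first 0
Round 3: Elkhorn=28 Fernhollow=27 Greywater=20 → close Fernhollow (overflow 22)
  27÷2 = 13 each, +1 to first 1
Round 4: Elkhorn=42 Greywater=33 → close Elkhorn (overflow 27)
  42÷1 = 42 each, +1 to first 0

Closure order: Cedarfen, Briarlake, Fernhollow, Elkhorn
Last habitat: Greywater with 75 animals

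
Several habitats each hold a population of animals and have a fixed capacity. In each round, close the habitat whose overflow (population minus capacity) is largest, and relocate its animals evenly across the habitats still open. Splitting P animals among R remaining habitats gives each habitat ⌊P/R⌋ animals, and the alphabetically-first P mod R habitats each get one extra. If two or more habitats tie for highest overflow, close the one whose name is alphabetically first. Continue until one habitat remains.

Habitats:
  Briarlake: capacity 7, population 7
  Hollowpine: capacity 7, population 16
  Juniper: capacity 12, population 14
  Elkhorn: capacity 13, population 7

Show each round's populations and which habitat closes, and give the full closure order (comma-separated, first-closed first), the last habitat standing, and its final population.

Round 1: Briarlake=7 Elkhorn=7 Hollowpine=16 Juniper=14 → close Hollowpine (overflow 9)
  16÷3 = 5 each, +1 to first 1
Round 2: Briarlake=13 Elkhorn=12 Juniper=19 → close Juniper (overflow 7)
  19÷2 = 9 each, +1 to first 1
Round 3: Briarlake=23 Elkhorn=21 → close Briarlake (overflow 16)
  23÷1 = 23 each, +1 to first 0

Closure order: Hollowpine, Juniper, Briarlake
Last habitat: Elkhorn with 44 animals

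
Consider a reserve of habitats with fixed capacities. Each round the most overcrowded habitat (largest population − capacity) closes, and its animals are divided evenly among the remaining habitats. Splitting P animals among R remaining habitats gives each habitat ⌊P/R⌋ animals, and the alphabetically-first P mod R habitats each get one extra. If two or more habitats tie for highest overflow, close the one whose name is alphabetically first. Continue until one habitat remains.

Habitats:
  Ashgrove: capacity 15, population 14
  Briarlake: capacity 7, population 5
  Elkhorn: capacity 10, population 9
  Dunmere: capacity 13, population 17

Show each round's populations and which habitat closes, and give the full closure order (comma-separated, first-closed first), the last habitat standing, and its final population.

Closure order: Dunmere, Ashgrove, Briarlake
Last habitat: Elkhorn with 45 animals

Round 1: Ashgrove=14 Briarlake=5 Dunmere=17 Elkhorn=9 → close Dunmere (overflow 4)
  17÷3 = 5 each, +1 to first 2
Round 2: Ashgrove=20 Briarlake=11 Elkhorn=14 → close Ashgrove (overflow 5)
  20÷2 = 10 each, +1 to first 0
Round 3: Briarlake=21 Elkhorn=24 → close Briarlake (overflow 14)
  21÷1 = 21 each, +1 to first 0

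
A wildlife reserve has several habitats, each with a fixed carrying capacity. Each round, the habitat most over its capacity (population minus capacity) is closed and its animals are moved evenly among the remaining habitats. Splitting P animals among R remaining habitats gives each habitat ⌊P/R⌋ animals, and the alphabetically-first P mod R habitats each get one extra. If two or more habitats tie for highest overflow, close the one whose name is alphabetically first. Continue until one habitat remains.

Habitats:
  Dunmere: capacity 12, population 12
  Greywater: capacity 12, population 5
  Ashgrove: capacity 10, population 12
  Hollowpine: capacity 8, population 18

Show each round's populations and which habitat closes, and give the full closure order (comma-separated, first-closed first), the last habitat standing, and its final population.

Round 1: Ashgrove=12 Dunmere=12 Greywater=5 Hollowpine=18 → close Hollowpine (overflow 10)
  18÷3 = 6 each, +1 to first 0
Round 2: Ashgrove=18 Dunmere=18 Greywater=11 → close Ashgrove (overflow 8)
  18÷2 = 9 each, +1 to first 0
Round 3: Dunmere=27 Greywater=20 → close Dunmere (overflow 15)
  27÷1 = 27 each, +1 to first 0

Closure order: Hollowpine, Ashgrove, Dunmere
Last habitat: Greywater with 47 animals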